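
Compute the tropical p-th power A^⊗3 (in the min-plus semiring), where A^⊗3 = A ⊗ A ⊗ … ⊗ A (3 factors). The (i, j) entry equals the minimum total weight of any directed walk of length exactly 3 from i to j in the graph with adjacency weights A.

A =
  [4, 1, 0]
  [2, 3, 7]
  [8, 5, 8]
A^⊗3 =
  [6, 4, 3]
  [5, 6, 5]
  [10, 8, 7]

Each entry (A^⊗3)_ij equals the minimum over all length-3 walks i = v_0 → v_1 → … → v_3 = j of Σ_t A[v_t][v_{t+1}]. For example, for (i, j) = (0, 2) we minimise over 9 possible intermediate vertex sequences; the minimum is 3, attained along the walk 0 → 1 → 0 → 2.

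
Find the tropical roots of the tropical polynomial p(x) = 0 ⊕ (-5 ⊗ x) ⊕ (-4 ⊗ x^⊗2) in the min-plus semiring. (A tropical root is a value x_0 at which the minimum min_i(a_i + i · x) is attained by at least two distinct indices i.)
Roots: {-1, 5}

Each tropical root is a break point of the lower envelope of the lines y = a_i + i · x (there are 3 lines, with slopes 0, 1, ..., 2). Only the lines that attain the minimum somewhere contribute to roots; other lines are dominated. Here the surviving (envelope) indices are i = 2, i = 1, i = 0.
Intersections between consecutive envelope lines give the roots: for adjacent envelope indices i < j the intersection is x = (a_i − a_j) / (j − i). Reading off the sorted break points: {-1, 5}.
Verification: at each break x_0, at least two indices attain the minimum of min_i(a_i + i · x_0).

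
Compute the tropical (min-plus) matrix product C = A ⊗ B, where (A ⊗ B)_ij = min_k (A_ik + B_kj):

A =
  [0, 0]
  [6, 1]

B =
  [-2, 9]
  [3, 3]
A ⊗ B =
  [-2, 3]
  [4, 4]

Apply the min-plus product entry-by-entry:
  C[0][0] = min over k of (A[0][0] + B[0][0] = 0 + -2 = -2, A[0][1] + B[1][0] = 0 + 3 = 3) = -2 (attained at k = 0)
  C[0][1] = min over k of (A[0][0] + B[0][1] = 0 + 9 = 9, A[0][1] + B[1][1] = 0 + 3 = 3) = 3 (attained at k = 1)
  C[1][0] = min over k of (A[1][0] + B[0][0] = 6 + -2 = 4, A[1][1] + B[1][0] = 1 + 3 = 4) = 4 (attained at k = 0)
  C[1][1] = min over k of (A[1][0] + B[0][1] = 6 + 9 = 15, A[1][1] + B[1][1] = 1 + 3 = 4) = 4 (attained at k = 1)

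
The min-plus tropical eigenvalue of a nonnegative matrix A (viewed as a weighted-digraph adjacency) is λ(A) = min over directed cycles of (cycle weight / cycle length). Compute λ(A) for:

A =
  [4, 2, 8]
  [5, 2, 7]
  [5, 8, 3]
λ(A) = 2

Enumerate directed cycles and compute their means (weight / length). Sample:
  cycle 0 → 0: weight = 4, length = 1, mean = 4/1 ≈ 4.000
  cycle 1 → 1: weight = 2, length = 1, mean = 2/1 ≈ 2.000
  cycle 2 → 2: weight = 3, length = 1, mean = 3/1 ≈ 3.000
  cycle 0 → 1 → 0: weight = 7, length = 2, mean = 7/2 ≈ 3.500
  cycle 0 → 2 → 0: weight = 13, length = 2, mean = 13/2 ≈ 6.500
  cycle 1 → 0 → 1: weight = 7, length = 2, mean = 7/2 ≈ 3.500
Minimum mean = 2.000, attained e.g. along the cycle 1 → 1 with weight 2 and length 1. So λ(A) = 2/1 = 2.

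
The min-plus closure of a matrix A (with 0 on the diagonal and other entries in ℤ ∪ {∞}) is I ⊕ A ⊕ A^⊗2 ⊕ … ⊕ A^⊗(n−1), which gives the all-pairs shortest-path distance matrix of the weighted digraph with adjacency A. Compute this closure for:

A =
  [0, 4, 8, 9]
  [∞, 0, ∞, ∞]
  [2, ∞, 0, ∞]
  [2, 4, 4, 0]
Closure =
  [0, 4, 8, 9]
  [∞, 0, ∞, ∞]
  [2, 6, 0, 11]
  [2, 4, 4, 0]

This is the Floyd-Warshall all-pairs shortest-path computation. For each intermediate vertex k = 0, 1, …, 3, update dist[i][j] ← min(dist[i][j], dist[i][k] + dist[k][j]). The final matrix gives, for each (i, j), the minimum total weight of any directed path from i to j (possibly empty when i = j).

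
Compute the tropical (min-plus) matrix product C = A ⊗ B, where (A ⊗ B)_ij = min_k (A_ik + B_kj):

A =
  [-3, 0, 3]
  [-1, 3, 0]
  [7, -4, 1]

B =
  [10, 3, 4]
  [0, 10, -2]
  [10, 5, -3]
A ⊗ B =
  [0, 0, -2]
  [3, 2, -3]
  [-4, 6, -6]

Apply the min-plus product entry-by-entry:
  C[0][0] = min over k of (A[0][0] + B[0][0] = -3 + 10 = 7, A[0][1] + B[1][0] = 0 + 0 = 0, A[0][2] + B[2][0] = 3 + 10 = 13) = 0 (attained at k = 1)
  C[0][1] = min over k of (A[0][0] + B[0][1] = -3 + 3 = 0, A[0][1] + B[1][1] = 0 + 10 = 10, A[0][2] + B[2][1] = 3 + 5 = 8) = 0 (attained at k = 0)
  C[0][2] = min over k of (A[0][0] + B[0][2] = -3 + 4 = 1, A[0][1] + B[1][2] = 0 + -2 = -2, A[0][2] + B[2][2] = 3 + -3 = 0) = -2 (attained at k = 1)
  C[1][0] = min over k of (A[1][0] + B[0][0] = -1 + 10 = 9, A[1][1] + B[1][0] = 3 + 0 = 3, A[1][2] + B[2][0] = 0 + 10 = 10) = 3 (attained at k = 1)
  C[1][1] = min over k of (A[1][0] + B[0][1] = -1 + 3 = 2, A[1][1] + B[1][1] = 3 + 10 = 13, A[1][2] + B[2][1] = 0 + 5 = 5) = 2 (attained at k = 0)
  C[1][2] = min over k of (A[1][0] + B[0][2] = -1 + 4 = 3, A[1][1] + B[1][2] = 3 + -2 = 1, A[1][2] + B[2][2] = 0 + -3 = -3) = -3 (attained at k = 2)
  C[2][0] = min over k of (A[2][0] + B[0][0] = 7 + 10 = 17, A[2][1] + B[1][0] = -4 + 0 = -4, A[2][2] + B[2][0] = 1 + 10 = 11) = -4 (attained at k = 1)
  C[2][1] = min over k of (A[2][0] + B[0][1] = 7 + 3 = 10, A[2][1] + B[1][1] = -4 + 10 = 6, A[2][2] + B[2][1] = 1 + 5 = 6) = 6 (attained at k = 1)
  C[2][2] = min over k of (A[2][0] + B[0][2] = 7 + 4 = 11, A[2][1] + B[1][2] = -4 + -2 = -6, A[2][2] + B[2][2] = 1 + -3 = -2) = -6 (attained at k = 1)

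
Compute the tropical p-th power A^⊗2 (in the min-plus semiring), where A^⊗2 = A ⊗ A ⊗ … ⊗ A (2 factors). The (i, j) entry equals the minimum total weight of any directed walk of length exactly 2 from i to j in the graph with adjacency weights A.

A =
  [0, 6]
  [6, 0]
A^⊗2 =
  [0, 6]
  [6, 0]

Each entry (A^⊗2)_ij equals the minimum over all length-2 walks i = v_0 → v_1 → … → v_2 = j of Σ_t A[v_t][v_{t+1}]. For example, for (i, j) = (0, 1) we minimise over 2 possible intermediate vertex sequences; the minimum is 6, attained along the walk 0 → 0 → 1.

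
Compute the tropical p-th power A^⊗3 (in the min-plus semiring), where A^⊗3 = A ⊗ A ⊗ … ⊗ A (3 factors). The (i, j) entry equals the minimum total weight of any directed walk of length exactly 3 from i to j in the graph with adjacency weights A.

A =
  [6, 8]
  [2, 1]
A^⊗3 =
  [11, 10]
  [4, 3]

Each entry (A^⊗3)_ij equals the minimum over all length-3 walks i = v_0 → v_1 → … → v_3 = j of Σ_t A[v_t][v_{t+1}]. For example, for (i, j) = (0, 1) we minimise over 4 possible intermediate vertex sequences; the minimum is 10, attained along the walk 0 → 1 → 1 → 1.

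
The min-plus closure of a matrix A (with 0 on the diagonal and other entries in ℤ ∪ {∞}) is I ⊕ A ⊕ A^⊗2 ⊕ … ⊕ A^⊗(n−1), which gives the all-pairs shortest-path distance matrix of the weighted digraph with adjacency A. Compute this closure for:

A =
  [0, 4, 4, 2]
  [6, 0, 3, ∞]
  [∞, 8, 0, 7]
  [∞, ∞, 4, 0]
Closure =
  [0, 4, 4, 2]
  [6, 0, 3, 8]
  [14, 8, 0, 7]
  [18, 12, 4, 0]

This is the Floyd-Warshall all-pairs shortest-path computation. For each intermediate vertex k = 0, 1, …, 3, update dist[i][j] ← min(dist[i][j], dist[i][k] + dist[k][j]). The final matrix gives, for each (i, j), the minimum total weight of any directed path from i to j (possibly empty when i = j).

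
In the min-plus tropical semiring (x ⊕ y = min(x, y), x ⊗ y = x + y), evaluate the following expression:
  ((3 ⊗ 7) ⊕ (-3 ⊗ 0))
((3 ⊗ 7) ⊕ (-3 ⊗ 0)) = -3

Expand innermost to outermost. Recall ⊕ takes the minimum of its arguments and ⊗ takes their sum. Working out the expression ((3 ⊗ 7) ⊕ (-3 ⊗ 0)) gives -3.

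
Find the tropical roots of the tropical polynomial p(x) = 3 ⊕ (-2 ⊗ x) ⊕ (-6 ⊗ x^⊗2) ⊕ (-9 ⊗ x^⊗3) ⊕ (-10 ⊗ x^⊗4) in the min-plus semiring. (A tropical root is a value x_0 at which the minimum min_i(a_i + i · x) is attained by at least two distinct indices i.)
Roots: {1, 3, 4, 5}

Each tropical root is a break point of the lower envelope of the lines y = a_i + i · x (there are 5 lines, with slopes 0, 1, ..., 4). Only the lines that attain the minimum somewhere contribute to roots; other lines are dominated. Here the surviving (envelope) indices are i = 4, i = 3, i = 2, i = 1, i = 0.
Intersections between consecutive envelope lines give the roots: for adjacent envelope indices i < j the intersection is x = (a_i − a_j) / (j − i). Reading off the sorted break points: {1, 3, 4, 5}.
Verification: at each break x_0, at least two indices attain the minimum of min_i(a_i + i · x_0).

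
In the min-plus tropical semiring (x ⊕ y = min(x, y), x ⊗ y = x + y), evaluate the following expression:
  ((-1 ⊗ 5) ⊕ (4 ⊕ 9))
((-1 ⊗ 5) ⊕ (4 ⊕ 9)) = 4

Expand innermost to outermost. Recall ⊕ takes the minimum of its arguments and ⊗ takes their sum. Working out the expression ((-1 ⊗ 5) ⊕ (4 ⊕ 9)) gives 4.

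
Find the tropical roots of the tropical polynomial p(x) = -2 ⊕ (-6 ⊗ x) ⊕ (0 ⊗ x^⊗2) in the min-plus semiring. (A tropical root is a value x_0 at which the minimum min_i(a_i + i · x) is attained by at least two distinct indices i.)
Roots: {-6, 4}

Each tropical root is a break point of the lower envelope of the lines y = a_i + i · x (there are 3 lines, with slopes 0, 1, ..., 2). Only the lines that attain the minimum somewhere contribute to roots; other lines are dominated. Here the surviving (envelope) indices are i = 2, i = 1, i = 0.
Intersections between consecutive envelope lines give the roots: for adjacent envelope indices i < j the intersection is x = (a_i − a_j) / (j − i). Reading off the sorted break points: {-6, 4}.
Verification: at each break x_0, at least two indices attain the minimum of min_i(a_i + i · x_0).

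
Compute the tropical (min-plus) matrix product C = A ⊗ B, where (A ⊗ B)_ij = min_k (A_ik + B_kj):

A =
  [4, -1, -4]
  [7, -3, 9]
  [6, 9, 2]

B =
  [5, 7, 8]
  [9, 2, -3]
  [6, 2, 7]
A ⊗ B =
  [2, -2, -4]
  [6, -1, -6]
  [8, 4, 6]

Apply the min-plus product entry-by-entry:
  C[0][0] = min over k of (A[0][0] + B[0][0] = 4 + 5 = 9, A[0][1] + B[1][0] = -1 + 9 = 8, A[0][2] + B[2][0] = -4 + 6 = 2) = 2 (attained at k = 2)
  C[0][1] = min over k of (A[0][0] + B[0][1] = 4 + 7 = 11, A[0][1] + B[1][1] = -1 + 2 = 1, A[0][2] + B[2][1] = -4 + 2 = -2) = -2 (attained at k = 2)
  C[0][2] = min over k of (A[0][0] + B[0][2] = 4 + 8 = 12, A[0][1] + B[1][2] = -1 + -3 = -4, A[0][2] + B[2][2] = -4 + 7 = 3) = -4 (attained at k = 1)
  C[1][0] = min over k of (A[1][0] + B[0][0] = 7 + 5 = 12, A[1][1] + B[1][0] = -3 + 9 = 6, A[1][2] + B[2][0] = 9 + 6 = 15) = 6 (attained at k = 1)
  C[1][1] = min over k of (A[1][0] + B[0][1] = 7 + 7 = 14, A[1][1] + B[1][1] = -3 + 2 = -1, A[1][2] + B[2][1] = 9 + 2 = 11) = -1 (attained at k = 1)
  C[1][2] = min over k of (A[1][0] + B[0][2] = 7 + 8 = 15, A[1][1] + B[1][2] = -3 + -3 = -6, A[1][2] + B[2][2] = 9 + 7 = 16) = -6 (attained at k = 1)
  C[2][0] = min over k of (A[2][0] + B[0][0] = 6 + 5 = 11, A[2][1] + B[1][0] = 9 + 9 = 18, A[2][2] + B[2][0] = 2 + 6 = 8) = 8 (attained at k = 2)
  C[2][1] = min over k of (A[2][0] + B[0][1] = 6 + 7 = 13, A[2][1] + B[1][1] = 9 + 2 = 11, A[2][2] + B[2][1] = 2 + 2 = 4) = 4 (attained at k = 2)
  C[2][2] = min over k of (A[2][0] + B[0][2] = 6 + 8 = 14, A[2][1] + B[1][2] = 9 + -3 = 6, A[2][2] + B[2][2] = 2 + 7 = 9) = 6 (attained at k = 1)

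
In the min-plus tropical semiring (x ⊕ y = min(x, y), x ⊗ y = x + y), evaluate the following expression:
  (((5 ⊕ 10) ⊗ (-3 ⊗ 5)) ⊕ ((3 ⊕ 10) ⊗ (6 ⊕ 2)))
(((5 ⊕ 10) ⊗ (-3 ⊗ 5)) ⊕ ((3 ⊕ 10) ⊗ (6 ⊕ 2))) = 5

Expand innermost to outermost. Recall ⊕ takes the minimum of its arguments and ⊗ takes their sum. Working out the expression (((5 ⊕ 10) ⊗ (-3 ⊗ 5)) ⊕ ((3 ⊕ 10) ⊗ (6 ⊕ 2))) gives 5.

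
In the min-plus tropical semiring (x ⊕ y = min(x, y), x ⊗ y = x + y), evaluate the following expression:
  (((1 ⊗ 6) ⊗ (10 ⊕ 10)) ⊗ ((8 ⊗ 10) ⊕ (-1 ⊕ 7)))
(((1 ⊗ 6) ⊗ (10 ⊕ 10)) ⊗ ((8 ⊗ 10) ⊕ (-1 ⊕ 7))) = 16

Expand innermost to outermost. Recall ⊕ takes the minimum of its arguments and ⊗ takes their sum. Working out the expression (((1 ⊗ 6) ⊗ (10 ⊕ 10)) ⊗ ((8 ⊗ 10) ⊕ (-1 ⊕ 7))) gives 16.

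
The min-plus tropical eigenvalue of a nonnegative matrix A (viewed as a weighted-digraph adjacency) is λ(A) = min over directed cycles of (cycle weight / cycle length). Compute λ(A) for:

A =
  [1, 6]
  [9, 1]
λ(A) = 1

Enumerate directed cycles and compute their means (weight / length). Sample:
  cycle 0 → 0: weight = 1, length = 1, mean = 1/1 ≈ 1.000
  cycle 1 → 1: weight = 1, length = 1, mean = 1/1 ≈ 1.000
  cycle 0 → 1 → 0: weight = 15, length = 2, mean = 15/2 ≈ 7.500
  cycle 1 → 0 → 1: weight = 15, length = 2, mean = 15/2 ≈ 7.500
Minimum mean = 1.000, attained e.g. along the cycle 0 → 0 with weight 1 and length 1. So λ(A) = 1/1 = 1.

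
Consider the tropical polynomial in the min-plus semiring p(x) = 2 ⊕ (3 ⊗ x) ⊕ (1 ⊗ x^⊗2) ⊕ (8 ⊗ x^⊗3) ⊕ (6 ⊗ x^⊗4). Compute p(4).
p(4) = 2

A tropical monomial a ⊗ x^⊗i evaluates to a + i · x. Evaluating each term at x = 4:
  Term 0 contributes 2 + 0 · 4 = 2
  Term 1 contributes 3 + 1 · 4 = 7
  Term 2 contributes 1 + 2 · 4 = 9
  Term 3 contributes 8 + 3 · 4 = 20
  Term 4 contributes 6 + 4 · 4 = 22
p(4) = ⊕ of these = min[2, 7, 9, 20, 22] = 2.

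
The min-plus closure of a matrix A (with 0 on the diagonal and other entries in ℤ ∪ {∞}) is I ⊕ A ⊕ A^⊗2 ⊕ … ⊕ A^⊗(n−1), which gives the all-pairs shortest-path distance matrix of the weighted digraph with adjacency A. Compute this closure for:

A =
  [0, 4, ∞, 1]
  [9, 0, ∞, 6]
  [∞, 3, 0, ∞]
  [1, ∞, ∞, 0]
Closure =
  [0, 4, ∞, 1]
  [7, 0, ∞, 6]
  [10, 3, 0, 9]
  [1, 5, ∞, 0]

This is the Floyd-Warshall all-pairs shortest-path computation. For each intermediate vertex k = 0, 1, …, 3, update dist[i][j] ← min(dist[i][j], dist[i][k] + dist[k][j]). The final matrix gives, for each (i, j), the minimum total weight of any directed path from i to j (possibly empty when i = j).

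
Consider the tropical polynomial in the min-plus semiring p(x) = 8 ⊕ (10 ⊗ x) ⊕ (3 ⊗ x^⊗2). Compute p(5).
p(5) = 8

A tropical monomial a ⊗ x^⊗i evaluates to a + i · x. Evaluating each term at x = 5:
  Term 0 contributes 8 + 0 · 5 = 8
  Term 1 contributes 10 + 1 · 5 = 15
  Term 2 contributes 3 + 2 · 5 = 13
p(5) = ⊕ of these = min[8, 15, 13] = 8.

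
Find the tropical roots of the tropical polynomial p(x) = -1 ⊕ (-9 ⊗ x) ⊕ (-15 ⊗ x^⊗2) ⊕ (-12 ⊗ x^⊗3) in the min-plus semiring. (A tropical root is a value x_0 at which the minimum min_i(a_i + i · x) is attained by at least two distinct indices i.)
Roots: {-3, 6, 8}

Each tropical root is a break point of the lower envelope of the lines y = a_i + i · x (there are 4 lines, with slopes 0, 1, ..., 3). Only the lines that attain the minimum somewhere contribute to roots; other lines are dominated. Here the surviving (envelope) indices are i = 3, i = 2, i = 1, i = 0.
Intersections between consecutive envelope lines give the roots: for adjacent envelope indices i < j the intersection is x = (a_i − a_j) / (j − i). Reading off the sorted break points: {-3, 6, 8}.
Verification: at each break x_0, at least two indices attain the minimum of min_i(a_i + i · x_0).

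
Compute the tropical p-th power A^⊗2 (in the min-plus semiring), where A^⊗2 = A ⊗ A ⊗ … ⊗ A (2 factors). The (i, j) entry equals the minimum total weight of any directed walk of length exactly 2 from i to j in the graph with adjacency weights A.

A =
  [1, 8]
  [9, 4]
A^⊗2 =
  [2, 9]
  [10, 8]

Each entry (A^⊗2)_ij equals the minimum over all length-2 walks i = v_0 → v_1 → … → v_2 = j of Σ_t A[v_t][v_{t+1}]. For example, for (i, j) = (0, 1) we minimise over 2 possible intermediate vertex sequences; the minimum is 9, attained along the walk 0 → 0 → 1.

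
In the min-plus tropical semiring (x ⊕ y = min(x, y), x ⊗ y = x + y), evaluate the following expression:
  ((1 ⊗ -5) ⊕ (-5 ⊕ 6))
((1 ⊗ -5) ⊕ (-5 ⊕ 6)) = -5

Expand innermost to outermost. Recall ⊕ takes the minimum of its arguments and ⊗ takes their sum. Working out the expression ((1 ⊗ -5) ⊕ (-5 ⊕ 6)) gives -5.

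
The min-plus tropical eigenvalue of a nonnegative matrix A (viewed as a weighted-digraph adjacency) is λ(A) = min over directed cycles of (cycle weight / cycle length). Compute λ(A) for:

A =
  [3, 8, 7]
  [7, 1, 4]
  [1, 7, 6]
λ(A) = 1

Enumerate directed cycles and compute their means (weight / length). Sample:
  cycle 0 → 0: weight = 3, length = 1, mean = 3/1 ≈ 3.000
  cycle 1 → 1: weight = 1, length = 1, mean = 1/1 ≈ 1.000
  cycle 2 → 2: weight = 6, length = 1, mean = 6/1 ≈ 6.000
  cycle 0 → 1 → 0: weight = 15, length = 2, mean = 15/2 ≈ 7.500
  cycle 0 → 2 → 0: weight = 8, length = 2, mean = 8/2 ≈ 4.000
  cycle 1 → 0 → 1: weight = 15, length = 2, mean = 15/2 ≈ 7.500
Minimum mean = 1.000, attained e.g. along the cycle 1 → 1 with weight 1 and length 1. So λ(A) = 1/1 = 1.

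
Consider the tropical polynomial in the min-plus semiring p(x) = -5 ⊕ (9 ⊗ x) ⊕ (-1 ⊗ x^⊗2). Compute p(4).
p(4) = -5

A tropical monomial a ⊗ x^⊗i evaluates to a + i · x. Evaluating each term at x = 4:
  Term 0 contributes -5 + 0 · 4 = -5
  Term 1 contributes 9 + 1 · 4 = 13
  Term 2 contributes -1 + 2 · 4 = 7
p(4) = ⊕ of these = min[-5, 13, 7] = -5.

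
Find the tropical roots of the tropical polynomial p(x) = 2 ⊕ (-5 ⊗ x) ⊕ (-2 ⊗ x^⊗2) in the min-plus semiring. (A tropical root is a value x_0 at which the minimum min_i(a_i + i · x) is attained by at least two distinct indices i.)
Roots: {-3, 7}

Each tropical root is a break point of the lower envelope of the lines y = a_i + i · x (there are 3 lines, with slopes 0, 1, ..., 2). Only the lines that attain the minimum somewhere contribute to roots; other lines are dominated. Here the surviving (envelope) indices are i = 2, i = 1, i = 0.
Intersections between consecutive envelope lines give the roots: for adjacent envelope indices i < j the intersection is x = (a_i − a_j) / (j − i). Reading off the sorted break points: {-3, 7}.
Verification: at each break x_0, at least two indices attain the minimum of min_i(a_i + i · x_0).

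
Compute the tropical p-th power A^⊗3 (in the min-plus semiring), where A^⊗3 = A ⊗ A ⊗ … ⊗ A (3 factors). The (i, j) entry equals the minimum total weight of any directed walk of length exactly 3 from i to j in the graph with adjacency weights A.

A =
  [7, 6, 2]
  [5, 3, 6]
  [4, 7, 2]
A^⊗3 =
  [8, 11, 6]
  [11, 9, 9]
  [8, 11, 6]

Each entry (A^⊗3)_ij equals the minimum over all length-3 walks i = v_0 → v_1 → … → v_3 = j of Σ_t A[v_t][v_{t+1}]. For example, for (i, j) = (0, 2) we minimise over 9 possible intermediate vertex sequences; the minimum is 6, attained along the walk 0 → 2 → 2 → 2.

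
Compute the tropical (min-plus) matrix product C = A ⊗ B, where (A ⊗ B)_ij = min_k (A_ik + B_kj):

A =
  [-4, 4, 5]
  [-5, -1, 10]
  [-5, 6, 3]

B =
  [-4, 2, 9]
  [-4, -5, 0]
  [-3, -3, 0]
A ⊗ B =
  [-8, -2, 4]
  [-9, -6, -1]
  [-9, -3, 3]

Apply the min-plus product entry-by-entry:
  C[0][0] = min over k of (A[0][0] + B[0][0] = -4 + -4 = -8, A[0][1] + B[1][0] = 4 + -4 = 0, A[0][2] + B[2][0] = 5 + -3 = 2) = -8 (attained at k = 0)
  C[0][1] = min over k of (A[0][0] + B[0][1] = -4 + 2 = -2, A[0][1] + B[1][1] = 4 + -5 = -1, A[0][2] + B[2][1] = 5 + -3 = 2) = -2 (attained at k = 0)
  C[0][2] = min over k of (A[0][0] + B[0][2] = -4 + 9 = 5, A[0][1] + B[1][2] = 4 + 0 = 4, A[0][2] + B[2][2] = 5 + 0 = 5) = 4 (attained at k = 1)
  C[1][0] = min over k of (A[1][0] + B[0][0] = -5 + -4 = -9, A[1][1] + B[1][0] = -1 + -4 = -5, A[1][2] + B[2][0] = 10 + -3 = 7) = -9 (attained at k = 0)
  C[1][1] = min over k of (A[1][0] + B[0][1] = -5 + 2 = -3, A[1][1] + B[1][1] = -1 + -5 = -6, A[1][2] + B[2][1] = 10 + -3 = 7) = -6 (attained at k = 1)
  C[1][2] = min over k of (A[1][0] + B[0][2] = -5 + 9 = 4, A[1][1] + B[1][2] = -1 + 0 = -1, A[1][2] + B[2][2] = 10 + 0 = 10) = -1 (attained at k = 1)
  C[2][0] = min over k of (A[2][0] + B[0][0] = -5 + -4 = -9, A[2][1] + B[1][0] = 6 + -4 = 2, A[2][2] + B[2][0] = 3 + -3 = 0) = -9 (attained at k = 0)
  C[2][1] = min over k of (A[2][0] + B[0][1] = -5 + 2 = -3, A[2][1] + B[1][1] = 6 + -5 = 1, A[2][2] + B[2][1] = 3 + -3 = 0) = -3 (attained at k = 0)
  C[2][2] = min over k of (A[2][0] + B[0][2] = -5 + 9 = 4, A[2][1] + B[1][2] = 6 + 0 = 6, A[2][2] + B[2][2] = 3 + 0 = 3) = 3 (attained at k = 2)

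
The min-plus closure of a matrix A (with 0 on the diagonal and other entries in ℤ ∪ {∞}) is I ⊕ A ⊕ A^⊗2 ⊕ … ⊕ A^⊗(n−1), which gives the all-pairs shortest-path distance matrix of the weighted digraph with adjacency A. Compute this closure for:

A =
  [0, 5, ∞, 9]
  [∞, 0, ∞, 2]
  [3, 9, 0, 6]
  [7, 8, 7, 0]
Closure =
  [0, 5, 14, 7]
  [9, 0, 9, 2]
  [3, 8, 0, 6]
  [7, 8, 7, 0]

This is the Floyd-Warshall all-pairs shortest-path computation. For each intermediate vertex k = 0, 1, …, 3, update dist[i][j] ← min(dist[i][j], dist[i][k] + dist[k][j]). The final matrix gives, for each (i, j), the minimum total weight of any directed path from i to j (possibly empty when i = j).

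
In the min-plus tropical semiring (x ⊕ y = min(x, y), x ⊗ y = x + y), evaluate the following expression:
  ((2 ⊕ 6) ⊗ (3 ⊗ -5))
((2 ⊕ 6) ⊗ (3 ⊗ -5)) = 0

Expand innermost to outermost. Recall ⊕ takes the minimum of its arguments and ⊗ takes their sum. Working out the expression ((2 ⊕ 6) ⊗ (3 ⊗ -5)) gives 0.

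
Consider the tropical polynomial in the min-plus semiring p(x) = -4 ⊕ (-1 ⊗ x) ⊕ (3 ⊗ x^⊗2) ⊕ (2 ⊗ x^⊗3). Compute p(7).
p(7) = -4

A tropical monomial a ⊗ x^⊗i evaluates to a + i · x. Evaluating each term at x = 7:
  Term 0 contributes -4 + 0 · 7 = -4
  Term 1 contributes -1 + 1 · 7 = 6
  Term 2 contributes 3 + 2 · 7 = 17
  Term 3 contributes 2 + 3 · 7 = 23
p(7) = ⊕ of these = min[-4, 6, 17, 23] = -4.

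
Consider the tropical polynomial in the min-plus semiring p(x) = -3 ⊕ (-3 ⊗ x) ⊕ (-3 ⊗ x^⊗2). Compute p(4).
p(4) = -3

A tropical monomial a ⊗ x^⊗i evaluates to a + i · x. Evaluating each term at x = 4:
  Term 0 contributes -3 + 0 · 4 = -3
  Term 1 contributes -3 + 1 · 4 = 1
  Term 2 contributes -3 + 2 · 4 = 5
p(4) = ⊕ of these = min[-3, 1, 5] = -3.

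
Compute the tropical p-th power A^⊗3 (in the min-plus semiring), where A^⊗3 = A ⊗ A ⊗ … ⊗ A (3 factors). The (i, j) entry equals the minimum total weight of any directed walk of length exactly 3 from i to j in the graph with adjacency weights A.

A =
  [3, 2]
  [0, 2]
A^⊗3 =
  [4, 4]
  [2, 4]

Each entry (A^⊗3)_ij equals the minimum over all length-3 walks i = v_0 → v_1 → … → v_3 = j of Σ_t A[v_t][v_{t+1}]. For example, for (i, j) = (0, 1) we minimise over 4 possible intermediate vertex sequences; the minimum is 4, attained along the walk 0 → 1 → 0 → 1.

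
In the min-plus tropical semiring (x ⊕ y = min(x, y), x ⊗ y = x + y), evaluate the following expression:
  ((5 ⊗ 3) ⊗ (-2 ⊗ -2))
((5 ⊗ 3) ⊗ (-2 ⊗ -2)) = 4

Expand innermost to outermost. Recall ⊕ takes the minimum of its arguments and ⊗ takes their sum. Working out the expression ((5 ⊗ 3) ⊗ (-2 ⊗ -2)) gives 4.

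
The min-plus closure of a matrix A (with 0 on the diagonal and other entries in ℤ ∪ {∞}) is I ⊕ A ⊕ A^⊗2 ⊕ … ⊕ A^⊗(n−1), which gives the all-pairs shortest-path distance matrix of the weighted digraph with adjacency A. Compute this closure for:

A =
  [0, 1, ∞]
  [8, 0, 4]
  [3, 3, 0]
Closure =
  [0, 1, 5]
  [7, 0, 4]
  [3, 3, 0]

This is the Floyd-Warshall all-pairs shortest-path computation. For each intermediate vertex k = 0, 1, …, 2, update dist[i][j] ← min(dist[i][j], dist[i][k] + dist[k][j]). The final matrix gives, for each (i, j), the minimum total weight of any directed path from i to j (possibly empty when i = j).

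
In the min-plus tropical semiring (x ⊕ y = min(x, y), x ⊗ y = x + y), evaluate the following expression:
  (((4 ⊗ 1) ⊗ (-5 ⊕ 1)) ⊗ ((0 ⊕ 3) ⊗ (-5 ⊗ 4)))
(((4 ⊗ 1) ⊗ (-5 ⊕ 1)) ⊗ ((0 ⊕ 3) ⊗ (-5 ⊗ 4))) = -1

Expand innermost to outermost. Recall ⊕ takes the minimum of its arguments and ⊗ takes their sum. Working out the expression (((4 ⊗ 1) ⊗ (-5 ⊕ 1)) ⊗ ((0 ⊕ 3) ⊗ (-5 ⊗ 4))) gives -1.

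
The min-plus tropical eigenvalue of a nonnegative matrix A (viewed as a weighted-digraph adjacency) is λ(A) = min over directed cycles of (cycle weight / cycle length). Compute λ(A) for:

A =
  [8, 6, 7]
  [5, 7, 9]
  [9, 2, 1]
λ(A) = 1

Enumerate directed cycles and compute their means (weight / length). Sample:
  cycle 0 → 0: weight = 8, length = 1, mean = 8/1 ≈ 8.000
  cycle 1 → 1: weight = 7, length = 1, mean = 7/1 ≈ 7.000
  cycle 2 → 2: weight = 1, length = 1, mean = 1/1 ≈ 1.000
  cycle 0 → 1 → 0: weight = 11, length = 2, mean = 11/2 ≈ 5.500
  cycle 0 → 2 → 0: weight = 16, length = 2, mean = 16/2 ≈ 8.000
  cycle 1 → 0 → 1: weight = 11, length = 2, mean = 11/2 ≈ 5.500
Minimum mean = 1.000, attained e.g. along the cycle 2 → 2 with weight 1 and length 1. So λ(A) = 1/1 = 1.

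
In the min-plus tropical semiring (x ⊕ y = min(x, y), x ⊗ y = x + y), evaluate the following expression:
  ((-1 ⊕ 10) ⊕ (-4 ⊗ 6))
((-1 ⊕ 10) ⊕ (-4 ⊗ 6)) = -1

Expand innermost to outermost. Recall ⊕ takes the minimum of its arguments and ⊗ takes their sum. Working out the expression ((-1 ⊕ 10) ⊕ (-4 ⊗ 6)) gives -1.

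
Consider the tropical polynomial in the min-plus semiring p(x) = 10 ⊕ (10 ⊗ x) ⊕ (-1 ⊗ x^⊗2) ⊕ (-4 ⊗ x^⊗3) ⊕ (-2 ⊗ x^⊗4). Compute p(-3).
p(-3) = -14

A tropical monomial a ⊗ x^⊗i evaluates to a + i · x. Evaluating each term at x = -3:
  Term 0 contributes 10 + 0 · -3 = 10
  Term 1 contributes 10 + 1 · -3 = 7
  Term 2 contributes -1 + 2 · -3 = -7
  Term 3 contributes -4 + 3 · -3 = -13
  Term 4 contributes -2 + 4 · -3 = -14
p(-3) = ⊕ of these = min[10, 7, -7, -13, -14] = -14.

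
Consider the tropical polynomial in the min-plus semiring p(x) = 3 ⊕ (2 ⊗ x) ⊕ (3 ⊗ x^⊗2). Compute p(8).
p(8) = 3

A tropical monomial a ⊗ x^⊗i evaluates to a + i · x. Evaluating each term at x = 8:
  Term 0 contributes 3 + 0 · 8 = 3
  Term 1 contributes 2 + 1 · 8 = 10
  Term 2 contributes 3 + 2 · 8 = 19
p(8) = ⊕ of these = min[3, 10, 19] = 3.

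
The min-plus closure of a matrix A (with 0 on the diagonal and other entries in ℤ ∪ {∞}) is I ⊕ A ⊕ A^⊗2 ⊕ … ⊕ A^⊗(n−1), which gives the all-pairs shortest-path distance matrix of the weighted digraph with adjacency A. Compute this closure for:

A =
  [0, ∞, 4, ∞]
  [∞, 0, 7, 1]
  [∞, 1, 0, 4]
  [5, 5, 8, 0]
Closure =
  [0, 5, 4, 6]
  [6, 0, 7, 1]
  [7, 1, 0, 2]
  [5, 5, 8, 0]

This is the Floyd-Warshall all-pairs shortest-path computation. For each intermediate vertex k = 0, 1, …, 3, update dist[i][j] ← min(dist[i][j], dist[i][k] + dist[k][j]). The final matrix gives, for each (i, j), the minimum total weight of any directed path from i to j (possibly empty when i = j).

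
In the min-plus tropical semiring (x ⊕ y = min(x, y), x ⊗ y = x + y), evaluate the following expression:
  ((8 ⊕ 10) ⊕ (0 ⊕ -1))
((8 ⊕ 10) ⊕ (0 ⊕ -1)) = -1

Expand innermost to outermost. Recall ⊕ takes the minimum of its arguments and ⊗ takes their sum. Working out the expression ((8 ⊕ 10) ⊕ (0 ⊕ -1)) gives -1.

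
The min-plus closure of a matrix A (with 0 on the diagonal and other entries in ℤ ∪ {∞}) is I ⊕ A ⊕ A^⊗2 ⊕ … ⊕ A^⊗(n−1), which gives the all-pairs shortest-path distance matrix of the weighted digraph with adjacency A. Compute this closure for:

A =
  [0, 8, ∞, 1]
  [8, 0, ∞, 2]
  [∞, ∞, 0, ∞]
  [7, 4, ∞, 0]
Closure =
  [0, 5, ∞, 1]
  [8, 0, ∞, 2]
  [∞, ∞, 0, ∞]
  [7, 4, ∞, 0]

This is the Floyd-Warshall all-pairs shortest-path computation. For each intermediate vertex k = 0, 1, …, 3, update dist[i][j] ← min(dist[i][j], dist[i][k] + dist[k][j]). The final matrix gives, for each (i, j), the minimum total weight of any directed path from i to j (possibly empty when i = j).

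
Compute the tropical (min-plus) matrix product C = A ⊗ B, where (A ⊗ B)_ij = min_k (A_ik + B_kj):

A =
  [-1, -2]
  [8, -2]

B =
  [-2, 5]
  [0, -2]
A ⊗ B =
  [-3, -4]
  [-2, -4]

Apply the min-plus product entry-by-entry:
  C[0][0] = min over k of (A[0][0] + B[0][0] = -1 + -2 = -3, A[0][1] + B[1][0] = -2 + 0 = -2) = -3 (attained at k = 0)
  C[0][1] = min over k of (A[0][0] + B[0][1] = -1 + 5 = 4, A[0][1] + B[1][1] = -2 + -2 = -4) = -4 (attained at k = 1)
  C[1][0] = min over k of (A[1][0] + B[0][0] = 8 + -2 = 6, A[1][1] + B[1][0] = -2 + 0 = -2) = -2 (attained at k = 1)
  C[1][1] = min over k of (A[1][0] + B[0][1] = 8 + 5 = 13, A[1][1] + B[1][1] = -2 + -2 = -4) = -4 (attained at k = 1)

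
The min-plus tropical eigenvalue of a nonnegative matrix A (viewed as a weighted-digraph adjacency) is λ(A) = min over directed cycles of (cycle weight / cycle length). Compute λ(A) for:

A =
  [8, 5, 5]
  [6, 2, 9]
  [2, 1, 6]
λ(A) = 2

Enumerate directed cycles and compute their means (weight / length). Sample:
  cycle 0 → 0: weight = 8, length = 1, mean = 8/1 ≈ 8.000
  cycle 1 → 1: weight = 2, length = 1, mean = 2/1 ≈ 2.000
  cycle 2 → 2: weight = 6, length = 1, mean = 6/1 ≈ 6.000
  cycle 0 → 1 → 0: weight = 11, length = 2, mean = 11/2 ≈ 5.500
  cycle 0 → 2 → 0: weight = 7, length = 2, mean = 7/2 ≈ 3.500
  cycle 1 → 0 → 1: weight = 11, length = 2, mean = 11/2 ≈ 5.500
Minimum mean = 2.000, attained e.g. along the cycle 1 → 1 with weight 2 and length 1. So λ(A) = 2/1 = 2.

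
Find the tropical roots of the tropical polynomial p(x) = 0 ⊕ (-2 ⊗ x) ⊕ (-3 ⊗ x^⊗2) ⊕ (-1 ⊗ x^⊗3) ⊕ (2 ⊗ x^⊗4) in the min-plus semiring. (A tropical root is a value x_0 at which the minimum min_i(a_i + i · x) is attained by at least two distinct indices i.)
Roots: {-3, -2, 1, 2}

Each tropical root is a break point of the lower envelope of the lines y = a_i + i · x (there are 5 lines, with slopes 0, 1, ..., 4). Only the lines that attain the minimum somewhere contribute to roots; other lines are dominated. Here the surviving (envelope) indices are i = 4, i = 3, i = 2, i = 1, i = 0.
Intersections between consecutive envelope lines give the roots: for adjacent envelope indices i < j the intersection is x = (a_i − a_j) / (j − i). Reading off the sorted break points: {-3, -2, 1, 2}.
Verification: at each break x_0, at least two indices attain the minimum of min_i(a_i + i · x_0).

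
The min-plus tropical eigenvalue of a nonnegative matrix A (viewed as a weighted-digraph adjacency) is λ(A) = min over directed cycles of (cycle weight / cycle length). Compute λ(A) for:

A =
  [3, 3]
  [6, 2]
λ(A) = 2

Enumerate directed cycles and compute their means (weight / length). Sample:
  cycle 0 → 0: weight = 3, length = 1, mean = 3/1 ≈ 3.000
  cycle 1 → 1: weight = 2, length = 1, mean = 2/1 ≈ 2.000
  cycle 0 → 1 → 0: weight = 9, length = 2, mean = 9/2 ≈ 4.500
  cycle 1 → 0 → 1: weight = 9, length = 2, mean = 9/2 ≈ 4.500
Minimum mean = 2.000, attained e.g. along the cycle 1 → 1 with weight 2 and length 1. So λ(A) = 2/1 = 2.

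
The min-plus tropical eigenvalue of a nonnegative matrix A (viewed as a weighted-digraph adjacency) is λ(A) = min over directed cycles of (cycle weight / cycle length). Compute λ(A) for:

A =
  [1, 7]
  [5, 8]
λ(A) = 1

Enumerate directed cycles and compute their means (weight / length). Sample:
  cycle 0 → 0: weight = 1, length = 1, mean = 1/1 ≈ 1.000
  cycle 1 → 1: weight = 8, length = 1, mean = 8/1 ≈ 8.000
  cycle 0 → 1 → 0: weight = 12, length = 2, mean = 12/2 ≈ 6.000
  cycle 1 → 0 → 1: weight = 12, length = 2, mean = 12/2 ≈ 6.000
Minimum mean = 1.000, attained e.g. along the cycle 0 → 0 with weight 1 and length 1. So λ(A) = 1/1 = 1.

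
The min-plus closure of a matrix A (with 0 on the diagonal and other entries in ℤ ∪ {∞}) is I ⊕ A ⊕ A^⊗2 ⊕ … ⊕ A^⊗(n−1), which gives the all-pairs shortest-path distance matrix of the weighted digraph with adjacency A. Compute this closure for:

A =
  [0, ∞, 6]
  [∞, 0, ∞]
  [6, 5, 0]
Closure =
  [0, 11, 6]
  [∞, 0, ∞]
  [6, 5, 0]

This is the Floyd-Warshall all-pairs shortest-path computation. For each intermediate vertex k = 0, 1, …, 2, update dist[i][j] ← min(dist[i][j], dist[i][k] + dist[k][j]). The final matrix gives, for each (i, j), the minimum total weight of any directed path from i to j (possibly empty when i = j).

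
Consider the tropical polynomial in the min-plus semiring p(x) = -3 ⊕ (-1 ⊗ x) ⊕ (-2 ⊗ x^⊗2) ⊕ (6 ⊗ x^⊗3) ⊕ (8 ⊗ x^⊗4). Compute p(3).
p(3) = -3

A tropical monomial a ⊗ x^⊗i evaluates to a + i · x. Evaluating each term at x = 3:
  Term 0 contributes -3 + 0 · 3 = -3
  Term 1 contributes -1 + 1 · 3 = 2
  Term 2 contributes -2 + 2 · 3 = 4
  Term 3 contributes 6 + 3 · 3 = 15
  Term 4 contributes 8 + 4 · 3 = 20
p(3) = ⊕ of these = min[-3, 2, 4, 15, 20] = -3.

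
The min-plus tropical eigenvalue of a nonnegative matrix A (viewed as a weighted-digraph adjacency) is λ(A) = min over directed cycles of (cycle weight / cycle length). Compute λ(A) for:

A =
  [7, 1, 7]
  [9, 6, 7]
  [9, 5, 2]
λ(A) = 2

Enumerate directed cycles and compute their means (weight / length). Sample:
  cycle 0 → 0: weight = 7, length = 1, mean = 7/1 ≈ 7.000
  cycle 1 → 1: weight = 6, length = 1, mean = 6/1 ≈ 6.000
  cycle 2 → 2: weight = 2, length = 1, mean = 2/1 ≈ 2.000
  cycle 0 → 1 → 0: weight = 10, length = 2, mean = 10/2 ≈ 5.000
  cycle 0 → 2 → 0: weight = 16, length = 2, mean = 16/2 ≈ 8.000
  cycle 1 → 0 → 1: weight = 10, length = 2, mean = 10/2 ≈ 5.000
Minimum mean = 2.000, attained e.g. along the cycle 2 → 2 with weight 2 and length 1. So λ(A) = 2/1 = 2.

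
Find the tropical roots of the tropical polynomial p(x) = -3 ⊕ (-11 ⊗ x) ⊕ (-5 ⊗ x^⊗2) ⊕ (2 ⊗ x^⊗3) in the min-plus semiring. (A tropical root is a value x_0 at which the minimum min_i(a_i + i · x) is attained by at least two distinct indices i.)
Roots: {-7, -6, 8}

Each tropical root is a break point of the lower envelope of the lines y = a_i + i · x (there are 4 lines, with slopes 0, 1, ..., 3). Only the lines that attain the minimum somewhere contribute to roots; other lines are dominated. Here the surviving (envelope) indices are i = 3, i = 2, i = 1, i = 0.
Intersections between consecutive envelope lines give the roots: for adjacent envelope indices i < j the intersection is x = (a_i − a_j) / (j − i). Reading off the sorted break points: {-7, -6, 8}.
Verification: at each break x_0, at least two indices attain the minimum of min_i(a_i + i · x_0).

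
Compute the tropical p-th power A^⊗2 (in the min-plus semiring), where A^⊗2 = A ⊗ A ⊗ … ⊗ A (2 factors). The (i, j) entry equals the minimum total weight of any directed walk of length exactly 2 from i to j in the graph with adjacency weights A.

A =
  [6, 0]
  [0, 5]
A^⊗2 =
  [0, 5]
  [5, 0]

Each entry (A^⊗2)_ij equals the minimum over all length-2 walks i = v_0 → v_1 → … → v_2 = j of Σ_t A[v_t][v_{t+1}]. For example, for (i, j) = (0, 1) we minimise over 2 possible intermediate vertex sequences; the minimum is 5, attained along the walk 0 → 1 → 1.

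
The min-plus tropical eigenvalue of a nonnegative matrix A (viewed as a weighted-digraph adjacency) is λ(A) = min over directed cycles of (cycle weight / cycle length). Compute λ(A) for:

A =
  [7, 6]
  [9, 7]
λ(A) = 7

Enumerate directed cycles and compute their means (weight / length). Sample:
  cycle 0 → 0: weight = 7, length = 1, mean = 7/1 ≈ 7.000
  cycle 1 → 1: weight = 7, length = 1, mean = 7/1 ≈ 7.000
  cycle 0 → 1 → 0: weight = 15, length = 2, mean = 15/2 ≈ 7.500
  cycle 1 → 0 → 1: weight = 15, length = 2, mean = 15/2 ≈ 7.500
Minimum mean = 7.000, attained e.g. along the cycle 0 → 0 with weight 7 and length 1. So λ(A) = 7/1 = 7.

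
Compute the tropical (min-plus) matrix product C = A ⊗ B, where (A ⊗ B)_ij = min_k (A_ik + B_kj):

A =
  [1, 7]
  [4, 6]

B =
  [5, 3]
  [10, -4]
A ⊗ B =
  [6, 3]
  [9, 2]

Apply the min-plus product entry-by-entry:
  C[0][0] = min over k of (A[0][0] + B[0][0] = 1 + 5 = 6, A[0][1] + B[1][0] = 7 + 10 = 17) = 6 (attained at k = 0)
  C[0][1] = min over k of (A[0][0] + B[0][1] = 1 + 3 = 4, A[0][1] + B[1][1] = 7 + -4 = 3) = 3 (attained at k = 1)
  C[1][0] = min over k of (A[1][0] + B[0][0] = 4 + 5 = 9, A[1][1] + B[1][0] = 6 + 10 = 16) = 9 (attained at k = 0)
  C[1][1] = min over k of (A[1][0] + B[0][1] = 4 + 3 = 7, A[1][1] + B[1][1] = 6 + -4 = 2) = 2 (attained at k = 1)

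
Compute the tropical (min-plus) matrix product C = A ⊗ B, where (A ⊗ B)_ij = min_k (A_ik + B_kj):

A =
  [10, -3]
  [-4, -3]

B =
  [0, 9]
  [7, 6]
A ⊗ B =
  [4, 3]
  [-4, 3]

Apply the min-plus product entry-by-entry:
  C[0][0] = min over k of (A[0][0] + B[0][0] = 10 + 0 = 10, A[0][1] + B[1][0] = -3 + 7 = 4) = 4 (attained at k = 1)
  C[0][1] = min over k of (A[0][0] + B[0][1] = 10 + 9 = 19, A[0][1] + B[1][1] = -3 + 6 = 3) = 3 (attained at k = 1)
  C[1][0] = min over k of (A[1][0] + B[0][0] = -4 + 0 = -4, A[1][1] + B[1][0] = -3 + 7 = 4) = -4 (attained at k = 0)
  C[1][1] = min over k of (A[1][0] + B[0][1] = -4 + 9 = 5, A[1][1] + B[1][1] = -3 + 6 = 3) = 3 (attained at k = 1)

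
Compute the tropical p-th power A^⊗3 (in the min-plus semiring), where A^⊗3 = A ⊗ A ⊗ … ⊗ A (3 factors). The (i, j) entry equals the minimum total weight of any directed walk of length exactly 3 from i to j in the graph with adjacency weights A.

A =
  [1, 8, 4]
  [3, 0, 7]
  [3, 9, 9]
A^⊗3 =
  [3, 8, 6]
  [3, 0, 7]
  [5, 9, 8]

Each entry (A^⊗3)_ij equals the minimum over all length-3 walks i = v_0 → v_1 → … → v_3 = j of Σ_t A[v_t][v_{t+1}]. For example, for (i, j) = (0, 2) we minimise over 9 possible intermediate vertex sequences; the minimum is 6, attained along the walk 0 → 0 → 0 → 2.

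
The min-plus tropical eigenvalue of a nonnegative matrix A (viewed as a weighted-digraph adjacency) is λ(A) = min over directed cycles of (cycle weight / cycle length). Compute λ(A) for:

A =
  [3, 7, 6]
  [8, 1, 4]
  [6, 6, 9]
λ(A) = 1

Enumerate directed cycles and compute their means (weight / length). Sample:
  cycle 0 → 0: weight = 3, length = 1, mean = 3/1 ≈ 3.000
  cycle 1 → 1: weight = 1, length = 1, mean = 1/1 ≈ 1.000
  cycle 2 → 2: weight = 9, length = 1, mean = 9/1 ≈ 9.000
  cycle 0 → 1 → 0: weight = 15, length = 2, mean = 15/2 ≈ 7.500
  cycle 0 → 2 → 0: weight = 12, length = 2, mean = 12/2 ≈ 6.000
  cycle 1 → 0 → 1: weight = 15, length = 2, mean = 15/2 ≈ 7.500
Minimum mean = 1.000, attained e.g. along the cycle 1 → 1 with weight 1 and length 1. So λ(A) = 1/1 = 1.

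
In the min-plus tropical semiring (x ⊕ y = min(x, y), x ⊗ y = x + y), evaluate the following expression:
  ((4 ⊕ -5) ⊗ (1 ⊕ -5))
((4 ⊕ -5) ⊗ (1 ⊕ -5)) = -10

Expand innermost to outermost. Recall ⊕ takes the minimum of its arguments and ⊗ takes their sum. Working out the expression ((4 ⊕ -5) ⊗ (1 ⊕ -5)) gives -10.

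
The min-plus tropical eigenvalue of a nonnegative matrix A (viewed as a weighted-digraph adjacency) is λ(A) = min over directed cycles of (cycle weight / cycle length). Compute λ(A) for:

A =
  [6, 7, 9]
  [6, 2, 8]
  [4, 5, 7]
λ(A) = 2

Enumerate directed cycles and compute their means (weight / length). Sample:
  cycle 0 → 0: weight = 6, length = 1, mean = 6/1 ≈ 6.000
  cycle 1 → 1: weight = 2, length = 1, mean = 2/1 ≈ 2.000
  cycle 2 → 2: weight = 7, length = 1, mean = 7/1 ≈ 7.000
  cycle 0 → 1 → 0: weight = 13, length = 2, mean = 13/2 ≈ 6.500
  cycle 0 → 2 → 0: weight = 13, length = 2, mean = 13/2 ≈ 6.500
  cycle 1 → 0 → 1: weight = 13, length = 2, mean = 13/2 ≈ 6.500
Minimum mean = 2.000, attained e.g. along the cycle 1 → 1 with weight 2 and length 1. So λ(A) = 2/1 = 2.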